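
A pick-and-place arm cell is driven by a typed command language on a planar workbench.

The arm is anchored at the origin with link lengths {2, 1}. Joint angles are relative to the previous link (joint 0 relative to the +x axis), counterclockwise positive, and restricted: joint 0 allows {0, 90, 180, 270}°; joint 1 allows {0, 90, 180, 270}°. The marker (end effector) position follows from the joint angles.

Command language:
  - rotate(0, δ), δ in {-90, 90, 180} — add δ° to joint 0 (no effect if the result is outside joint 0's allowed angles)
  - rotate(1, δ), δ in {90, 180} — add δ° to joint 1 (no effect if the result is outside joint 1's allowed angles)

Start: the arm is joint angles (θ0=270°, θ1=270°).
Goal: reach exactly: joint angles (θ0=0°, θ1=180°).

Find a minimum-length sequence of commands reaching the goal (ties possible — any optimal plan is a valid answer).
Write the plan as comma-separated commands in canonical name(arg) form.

rotate(0, 90), rotate(1, 90), rotate(1, 180)

begin: joint angles (θ0=270°, θ1=270°)
step 1 (rotate(0, 90)): joint angles (θ0=0°, θ1=270°)
step 2 (rotate(1, 90)): joint angles (θ0=0°, θ1=0°)
step 3 (rotate(1, 180)): joint angles (θ0=0°, θ1=180°)
no 2-step plan works, so 3 is optimal.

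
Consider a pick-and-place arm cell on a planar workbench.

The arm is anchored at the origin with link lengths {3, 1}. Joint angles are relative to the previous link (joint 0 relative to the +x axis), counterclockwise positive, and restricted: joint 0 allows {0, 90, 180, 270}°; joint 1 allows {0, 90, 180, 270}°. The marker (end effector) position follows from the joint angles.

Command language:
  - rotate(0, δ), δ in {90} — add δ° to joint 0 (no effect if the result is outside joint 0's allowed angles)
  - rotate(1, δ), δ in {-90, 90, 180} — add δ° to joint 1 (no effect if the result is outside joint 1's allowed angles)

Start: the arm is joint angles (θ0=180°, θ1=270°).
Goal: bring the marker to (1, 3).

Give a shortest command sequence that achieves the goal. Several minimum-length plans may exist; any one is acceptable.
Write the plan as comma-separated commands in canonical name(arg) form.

begin: joint angles (θ0=180°, θ1=270°)
[1] after rotate(0, 90): joint angles (θ0=270°, θ1=270°)
[2] after rotate(0, 90): joint angles (θ0=0°, θ1=270°)
[3] after rotate(0, 90): joint angles (θ0=90°, θ1=270°)
shorter routes all fall short; 3 is best.

rotate(0, 90), rotate(0, 90), rotate(0, 90)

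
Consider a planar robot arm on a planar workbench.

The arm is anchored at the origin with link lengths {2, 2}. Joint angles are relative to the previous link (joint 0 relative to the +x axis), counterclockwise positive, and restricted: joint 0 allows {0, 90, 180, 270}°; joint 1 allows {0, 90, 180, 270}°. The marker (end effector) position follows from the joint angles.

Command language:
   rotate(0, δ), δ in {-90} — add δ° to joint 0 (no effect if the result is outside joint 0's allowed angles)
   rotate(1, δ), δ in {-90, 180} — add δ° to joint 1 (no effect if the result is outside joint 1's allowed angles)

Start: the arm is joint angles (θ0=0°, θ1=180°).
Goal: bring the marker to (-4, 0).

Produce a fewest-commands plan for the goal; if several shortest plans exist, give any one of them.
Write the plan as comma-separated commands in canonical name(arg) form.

rotate(1, 180), rotate(0, -90), rotate(0, -90)

start: joint angles (θ0=0°, θ1=180°)
t=1 rotate(1, 180) ⇒ joint angles (θ0=0°, θ1=0°)
t=2 rotate(0, -90) ⇒ joint angles (θ0=270°, θ1=0°)
t=3 rotate(0, -90) ⇒ joint angles (θ0=180°, θ1=0°)
minimal: 3 command(s), checked below 3.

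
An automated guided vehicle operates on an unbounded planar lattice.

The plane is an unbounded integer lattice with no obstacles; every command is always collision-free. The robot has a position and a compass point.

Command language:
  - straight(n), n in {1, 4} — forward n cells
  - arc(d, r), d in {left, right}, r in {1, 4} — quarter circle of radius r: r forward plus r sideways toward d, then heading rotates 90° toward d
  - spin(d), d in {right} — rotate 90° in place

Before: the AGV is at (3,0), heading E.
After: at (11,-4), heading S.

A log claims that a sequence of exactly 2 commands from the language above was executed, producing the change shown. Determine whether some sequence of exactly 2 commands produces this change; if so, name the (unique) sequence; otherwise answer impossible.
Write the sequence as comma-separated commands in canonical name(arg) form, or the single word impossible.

key: position moved to (11,-4) AND the heading swung to S — translation plus rotation needed
start: at (3,0), heading E
t=1 straight(4) ⇒ at (7,0), heading E
t=2 arc(right, 4) ⇒ at (11,-4), heading S
all 49 alternatives checked — unique.

straight(4), arc(right, 4)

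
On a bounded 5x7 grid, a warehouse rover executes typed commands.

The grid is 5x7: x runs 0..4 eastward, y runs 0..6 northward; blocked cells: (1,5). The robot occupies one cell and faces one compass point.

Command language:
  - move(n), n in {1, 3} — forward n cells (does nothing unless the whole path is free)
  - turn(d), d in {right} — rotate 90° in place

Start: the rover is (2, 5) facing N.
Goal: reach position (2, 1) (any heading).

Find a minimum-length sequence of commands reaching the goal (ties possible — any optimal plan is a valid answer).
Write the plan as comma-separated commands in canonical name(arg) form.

from: (2, 5) facing N
t=1 turn(right) ⇒ (2, 5) facing E
t=2 turn(right) ⇒ (2, 5) facing S
t=3 move(3) ⇒ (2, 2) facing S
t=4 move(1) ⇒ (2, 1) facing S
nothing shorter than 4 reaches the goal.

turn(right), turn(right), move(3), move(1)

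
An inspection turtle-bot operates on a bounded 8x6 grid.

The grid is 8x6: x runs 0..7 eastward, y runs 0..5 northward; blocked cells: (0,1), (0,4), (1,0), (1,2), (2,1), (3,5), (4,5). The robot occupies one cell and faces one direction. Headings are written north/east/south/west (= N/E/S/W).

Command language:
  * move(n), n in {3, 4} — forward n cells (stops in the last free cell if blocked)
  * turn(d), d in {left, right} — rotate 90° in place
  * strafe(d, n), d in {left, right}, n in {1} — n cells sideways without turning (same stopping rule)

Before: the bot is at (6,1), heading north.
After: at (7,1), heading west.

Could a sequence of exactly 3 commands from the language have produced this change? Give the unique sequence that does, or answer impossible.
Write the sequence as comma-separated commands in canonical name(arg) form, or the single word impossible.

key: the second strafe(right, 1) runs into the grid edge before its full distance
begin: at (6,1), heading north
[1] after strafe(right, 1): at (7,1), heading north
[2] after strafe(right, 1): at (7,1), heading north
[3] after turn(left): at (7,1), heading west
no other 3-command option fits: unique.

strafe(right, 1), strafe(right, 1), turn(left)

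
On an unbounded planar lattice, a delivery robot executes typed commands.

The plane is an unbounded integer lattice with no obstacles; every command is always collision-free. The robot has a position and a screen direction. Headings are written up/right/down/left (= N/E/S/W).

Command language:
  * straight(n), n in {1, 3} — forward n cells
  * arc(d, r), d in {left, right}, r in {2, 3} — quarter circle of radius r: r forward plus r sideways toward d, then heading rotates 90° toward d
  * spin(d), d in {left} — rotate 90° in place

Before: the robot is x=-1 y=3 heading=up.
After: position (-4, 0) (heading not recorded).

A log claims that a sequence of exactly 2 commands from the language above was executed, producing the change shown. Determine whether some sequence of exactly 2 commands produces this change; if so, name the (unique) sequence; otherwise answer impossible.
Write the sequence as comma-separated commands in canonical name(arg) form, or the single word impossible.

key: running arc(left, 3) before spin(left) would end elsewhere — order is forced
begin: x=-1 y=3 heading=up
1. spin(left) → x=-1 y=3 heading=left
2. arc(left, 3) → x=-4 y=0 heading=down
no rival 2-sequence matches.

spin(left), arc(left, 3)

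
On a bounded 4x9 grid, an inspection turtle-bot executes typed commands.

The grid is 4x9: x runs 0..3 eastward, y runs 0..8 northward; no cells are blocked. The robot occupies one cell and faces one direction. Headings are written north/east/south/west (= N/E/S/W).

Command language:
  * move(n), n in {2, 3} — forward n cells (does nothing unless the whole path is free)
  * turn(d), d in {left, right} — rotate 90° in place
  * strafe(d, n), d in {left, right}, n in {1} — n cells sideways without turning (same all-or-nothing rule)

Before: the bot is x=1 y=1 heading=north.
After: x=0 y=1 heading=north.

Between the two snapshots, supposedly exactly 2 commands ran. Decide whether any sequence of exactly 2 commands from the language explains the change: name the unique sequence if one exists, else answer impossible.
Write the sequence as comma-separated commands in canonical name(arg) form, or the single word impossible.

strafe(left, 1), strafe(left, 1)

key: heading stays N — no command in the sequence turns
start: x=1 y=1 heading=north
step 1 (strafe(left, 1)): x=0 y=1 heading=north
step 2 (strafe(left, 1)): x=0 y=1 heading=north
no other 2-command option fits: unique.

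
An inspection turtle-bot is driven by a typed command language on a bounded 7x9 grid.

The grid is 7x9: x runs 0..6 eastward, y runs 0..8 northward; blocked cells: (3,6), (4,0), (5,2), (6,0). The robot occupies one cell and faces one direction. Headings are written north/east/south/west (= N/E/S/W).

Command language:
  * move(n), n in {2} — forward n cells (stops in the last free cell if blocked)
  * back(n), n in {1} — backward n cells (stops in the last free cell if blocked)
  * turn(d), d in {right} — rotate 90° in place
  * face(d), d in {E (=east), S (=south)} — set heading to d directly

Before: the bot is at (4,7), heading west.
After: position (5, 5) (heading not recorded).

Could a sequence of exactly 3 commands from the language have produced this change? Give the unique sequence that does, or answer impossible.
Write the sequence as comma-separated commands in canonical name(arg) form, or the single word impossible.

back(1), face(S), move(2)

key: running move(2) before back(1) would end elsewhere — order is forced
start: at (4,7), heading west
step 1 (back(1)): at (5,7), heading west
step 2 (face(S)): at (5,7), heading south
step 3 (move(2)): at (5,5), heading south
no rival 3-sequence matches.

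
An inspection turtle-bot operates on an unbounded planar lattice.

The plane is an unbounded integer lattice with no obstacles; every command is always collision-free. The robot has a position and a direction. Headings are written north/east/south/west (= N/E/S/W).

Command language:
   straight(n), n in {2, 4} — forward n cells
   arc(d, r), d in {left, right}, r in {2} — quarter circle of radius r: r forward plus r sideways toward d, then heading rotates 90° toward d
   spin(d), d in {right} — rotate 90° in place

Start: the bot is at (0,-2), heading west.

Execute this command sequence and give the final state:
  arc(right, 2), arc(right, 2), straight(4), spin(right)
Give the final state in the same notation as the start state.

at (4,2), heading south

begin: at (0,-2), heading west
step 1 (arc(right, 2)): at (-2,0), heading north
step 2 (arc(right, 2)): at (0,2), heading east
step 3 (straight(4)): at (4,2), heading east
step 4 (spin(right)): at (4,2), heading south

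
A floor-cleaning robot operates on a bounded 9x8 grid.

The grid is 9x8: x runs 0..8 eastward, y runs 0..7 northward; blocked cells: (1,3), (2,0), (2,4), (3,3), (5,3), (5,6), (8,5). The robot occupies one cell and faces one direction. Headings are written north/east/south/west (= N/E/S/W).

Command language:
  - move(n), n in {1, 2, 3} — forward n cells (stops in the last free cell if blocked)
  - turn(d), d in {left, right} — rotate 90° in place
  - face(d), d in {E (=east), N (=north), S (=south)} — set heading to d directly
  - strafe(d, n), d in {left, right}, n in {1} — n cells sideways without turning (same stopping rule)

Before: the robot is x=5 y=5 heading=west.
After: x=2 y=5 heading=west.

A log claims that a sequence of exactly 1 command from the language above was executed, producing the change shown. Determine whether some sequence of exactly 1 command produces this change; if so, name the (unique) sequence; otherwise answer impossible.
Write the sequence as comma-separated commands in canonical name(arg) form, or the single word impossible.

key: still facing W — the one step turns nothing
initial: x=5 y=5 heading=west
step 1 (move(3)): x=2 y=5 heading=west
no rival 1-sequence matches.

move(3)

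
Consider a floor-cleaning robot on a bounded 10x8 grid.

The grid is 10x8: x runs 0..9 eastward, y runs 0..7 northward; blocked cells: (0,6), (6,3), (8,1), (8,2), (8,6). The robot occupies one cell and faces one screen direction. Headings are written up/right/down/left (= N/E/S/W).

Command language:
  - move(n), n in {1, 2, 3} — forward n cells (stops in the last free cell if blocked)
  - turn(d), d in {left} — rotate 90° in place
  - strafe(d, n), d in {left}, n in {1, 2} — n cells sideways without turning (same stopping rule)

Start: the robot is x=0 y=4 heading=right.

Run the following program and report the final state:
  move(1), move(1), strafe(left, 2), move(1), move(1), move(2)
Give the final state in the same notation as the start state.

x=6 y=6 heading=right

from: x=0 y=4 heading=right
step 1 (move(1)): x=1 y=4 heading=right
step 2 (move(1)): x=2 y=4 heading=right
step 3 (strafe(left, 2)): x=2 y=6 heading=right
step 4 (move(1)): x=3 y=6 heading=right
step 5 (move(1)): x=4 y=6 heading=right
step 6 (move(2)): x=6 y=6 heading=right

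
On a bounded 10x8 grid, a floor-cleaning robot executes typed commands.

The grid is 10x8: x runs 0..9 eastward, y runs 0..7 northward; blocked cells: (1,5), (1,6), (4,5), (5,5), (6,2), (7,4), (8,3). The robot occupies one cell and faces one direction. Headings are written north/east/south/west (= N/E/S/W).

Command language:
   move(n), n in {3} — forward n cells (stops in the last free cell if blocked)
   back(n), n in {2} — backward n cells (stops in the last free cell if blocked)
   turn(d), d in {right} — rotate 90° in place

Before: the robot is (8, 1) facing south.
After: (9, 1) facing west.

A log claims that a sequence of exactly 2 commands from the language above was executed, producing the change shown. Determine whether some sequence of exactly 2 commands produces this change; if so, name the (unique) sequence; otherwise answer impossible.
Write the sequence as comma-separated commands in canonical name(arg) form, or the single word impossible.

key: back(2) runs into the grid edge before its full distance
initial: (8, 1) facing south
step 1 (turn(right)): (8, 1) facing west
step 2 (back(2)): (9, 1) facing west
all 9 alternatives checked — unique.

turn(right), back(2)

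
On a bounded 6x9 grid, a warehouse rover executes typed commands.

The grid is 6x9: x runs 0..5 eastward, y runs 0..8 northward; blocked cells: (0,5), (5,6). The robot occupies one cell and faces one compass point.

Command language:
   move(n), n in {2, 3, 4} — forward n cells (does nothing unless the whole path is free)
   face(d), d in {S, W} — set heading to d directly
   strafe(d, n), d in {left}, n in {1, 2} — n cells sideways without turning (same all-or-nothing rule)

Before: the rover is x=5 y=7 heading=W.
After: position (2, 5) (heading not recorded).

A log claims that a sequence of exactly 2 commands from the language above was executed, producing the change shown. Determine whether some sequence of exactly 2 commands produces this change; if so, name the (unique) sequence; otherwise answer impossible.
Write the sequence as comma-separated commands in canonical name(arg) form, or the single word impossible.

key: running strafe(left, 2) before move(3) would end elsewhere — order is forced
begin: x=5 y=7 heading=W
[1] after move(3): x=2 y=7 heading=W
[2] after strafe(left, 2): x=2 y=5 heading=W
all 49 alternatives checked — unique.

move(3), strafe(left, 2)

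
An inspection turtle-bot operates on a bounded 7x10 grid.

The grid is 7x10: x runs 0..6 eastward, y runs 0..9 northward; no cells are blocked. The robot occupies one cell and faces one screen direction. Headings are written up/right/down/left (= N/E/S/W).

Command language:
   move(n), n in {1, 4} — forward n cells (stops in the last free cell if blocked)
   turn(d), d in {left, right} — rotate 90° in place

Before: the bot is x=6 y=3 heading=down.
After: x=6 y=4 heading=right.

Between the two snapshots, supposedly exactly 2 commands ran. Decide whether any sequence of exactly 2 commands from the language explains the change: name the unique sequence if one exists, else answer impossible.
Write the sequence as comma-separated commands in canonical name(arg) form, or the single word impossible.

checked all 2-command options: none fits.

impossible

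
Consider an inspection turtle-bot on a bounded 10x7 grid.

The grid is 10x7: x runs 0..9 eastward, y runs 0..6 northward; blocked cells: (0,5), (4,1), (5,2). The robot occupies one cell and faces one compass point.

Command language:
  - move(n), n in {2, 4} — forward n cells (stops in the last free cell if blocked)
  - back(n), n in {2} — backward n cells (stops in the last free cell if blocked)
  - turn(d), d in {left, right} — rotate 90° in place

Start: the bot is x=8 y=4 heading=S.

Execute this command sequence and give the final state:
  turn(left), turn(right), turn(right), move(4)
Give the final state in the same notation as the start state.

begin: x=8 y=4 heading=S
t=1 turn(left) ⇒ x=8 y=4 heading=E
t=2 turn(right) ⇒ x=8 y=4 heading=S
t=3 turn(right) ⇒ x=8 y=4 heading=W
t=4 move(4) ⇒ x=4 y=4 heading=W

x=4 y=4 heading=W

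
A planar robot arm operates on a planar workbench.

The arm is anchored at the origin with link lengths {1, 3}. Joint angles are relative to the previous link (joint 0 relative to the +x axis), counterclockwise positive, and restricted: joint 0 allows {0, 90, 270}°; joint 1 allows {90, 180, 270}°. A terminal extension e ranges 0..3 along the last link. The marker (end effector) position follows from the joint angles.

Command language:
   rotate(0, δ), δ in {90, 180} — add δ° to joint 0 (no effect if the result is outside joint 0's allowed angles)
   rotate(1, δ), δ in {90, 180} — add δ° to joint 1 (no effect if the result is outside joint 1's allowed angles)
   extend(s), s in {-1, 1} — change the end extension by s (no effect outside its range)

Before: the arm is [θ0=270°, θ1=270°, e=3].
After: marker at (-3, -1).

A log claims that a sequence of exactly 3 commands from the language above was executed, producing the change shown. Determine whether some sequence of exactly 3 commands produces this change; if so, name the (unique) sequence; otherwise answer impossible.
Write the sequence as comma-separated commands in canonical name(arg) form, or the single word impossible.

extend(-1), extend(-1), extend(-1)

initial: [θ0=270°, θ1=270°, e=3]
[1] after extend(-1): [θ0=270°, θ1=270°, e=2]
[2] after extend(-1): [θ0=270°, θ1=270°, e=1]
[3] after extend(-1): [θ0=270°, θ1=270°, e=0]
uniquely the one of 216 3-step routes that fits.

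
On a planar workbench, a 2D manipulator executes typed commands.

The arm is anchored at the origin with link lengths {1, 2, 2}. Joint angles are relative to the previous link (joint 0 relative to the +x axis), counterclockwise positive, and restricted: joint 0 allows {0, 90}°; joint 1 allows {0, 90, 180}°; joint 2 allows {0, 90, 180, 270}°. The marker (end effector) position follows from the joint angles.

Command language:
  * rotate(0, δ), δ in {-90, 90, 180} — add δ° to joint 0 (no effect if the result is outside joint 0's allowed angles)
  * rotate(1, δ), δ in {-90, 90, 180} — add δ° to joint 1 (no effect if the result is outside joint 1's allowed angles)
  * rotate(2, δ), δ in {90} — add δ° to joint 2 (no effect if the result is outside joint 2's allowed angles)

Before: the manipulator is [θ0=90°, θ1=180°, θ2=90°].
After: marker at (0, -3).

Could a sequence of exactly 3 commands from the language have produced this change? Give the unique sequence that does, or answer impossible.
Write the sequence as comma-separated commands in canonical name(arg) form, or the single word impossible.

rotate(2, 90), rotate(2, 90), rotate(2, 90)

t0: [θ0=90°, θ1=180°, θ2=90°]
[1] after rotate(2, 90): [θ0=90°, θ1=180°, θ2=180°]
[2] after rotate(2, 90): [θ0=90°, θ1=180°, θ2=270°]
[3] after rotate(2, 90): [θ0=90°, θ1=180°, θ2=0°]
no other 3-command option fits: unique.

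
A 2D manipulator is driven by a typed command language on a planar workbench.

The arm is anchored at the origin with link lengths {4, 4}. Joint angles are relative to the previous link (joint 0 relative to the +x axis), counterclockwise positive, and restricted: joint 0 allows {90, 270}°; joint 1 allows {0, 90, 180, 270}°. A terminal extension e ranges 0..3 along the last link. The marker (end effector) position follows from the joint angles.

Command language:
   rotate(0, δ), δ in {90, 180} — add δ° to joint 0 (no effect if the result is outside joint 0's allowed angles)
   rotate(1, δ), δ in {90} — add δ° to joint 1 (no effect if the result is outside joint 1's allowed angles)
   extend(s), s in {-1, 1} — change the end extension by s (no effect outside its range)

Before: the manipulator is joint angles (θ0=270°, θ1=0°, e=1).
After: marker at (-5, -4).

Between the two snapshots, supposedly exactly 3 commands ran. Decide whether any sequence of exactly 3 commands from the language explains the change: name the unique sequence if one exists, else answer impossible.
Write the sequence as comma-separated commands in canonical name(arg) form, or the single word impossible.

from: joint angles (θ0=270°, θ1=0°, e=1)
t=1 rotate(1, 90) ⇒ joint angles (θ0=270°, θ1=90°, e=1)
t=2 rotate(1, 90) ⇒ joint angles (θ0=270°, θ1=180°, e=1)
t=3 rotate(1, 90) ⇒ joint angles (θ0=270°, θ1=270°, e=1)
uniquely the one of 125 3-step routes that fits.

rotate(1, 90), rotate(1, 90), rotate(1, 90)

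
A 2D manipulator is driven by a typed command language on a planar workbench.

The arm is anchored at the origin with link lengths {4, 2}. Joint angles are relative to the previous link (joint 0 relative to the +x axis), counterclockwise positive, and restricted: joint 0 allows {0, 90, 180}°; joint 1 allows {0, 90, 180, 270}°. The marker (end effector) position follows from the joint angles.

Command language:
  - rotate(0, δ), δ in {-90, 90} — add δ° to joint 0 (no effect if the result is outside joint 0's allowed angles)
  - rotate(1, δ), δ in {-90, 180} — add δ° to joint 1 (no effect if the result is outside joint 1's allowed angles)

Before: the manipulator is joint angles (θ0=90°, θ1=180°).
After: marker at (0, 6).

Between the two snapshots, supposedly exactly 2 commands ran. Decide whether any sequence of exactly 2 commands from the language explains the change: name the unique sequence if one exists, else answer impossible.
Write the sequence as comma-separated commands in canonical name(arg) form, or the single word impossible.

initial: joint angles (θ0=90°, θ1=180°)
[1] after rotate(1, -90): joint angles (θ0=90°, θ1=90°)
[2] after rotate(1, -90): joint angles (θ0=90°, θ1=0°)
no rival 2-sequence matches.

rotate(1, -90), rotate(1, -90)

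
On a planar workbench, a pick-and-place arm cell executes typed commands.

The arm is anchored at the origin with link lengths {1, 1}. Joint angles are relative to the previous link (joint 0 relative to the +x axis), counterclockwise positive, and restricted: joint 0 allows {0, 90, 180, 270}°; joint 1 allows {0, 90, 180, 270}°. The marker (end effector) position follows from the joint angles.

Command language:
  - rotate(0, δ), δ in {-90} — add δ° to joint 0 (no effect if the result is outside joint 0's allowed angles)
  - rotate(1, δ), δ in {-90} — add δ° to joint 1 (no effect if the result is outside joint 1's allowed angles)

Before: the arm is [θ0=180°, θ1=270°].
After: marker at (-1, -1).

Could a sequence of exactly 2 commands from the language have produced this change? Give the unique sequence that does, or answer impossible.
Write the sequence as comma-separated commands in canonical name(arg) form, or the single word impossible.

rotate(1, -90), rotate(1, -90)

from: [θ0=180°, θ1=270°]
t=1 rotate(1, -90) ⇒ [θ0=180°, θ1=180°]
t=2 rotate(1, -90) ⇒ [θ0=180°, θ1=90°]
no other 2-command option fits: unique.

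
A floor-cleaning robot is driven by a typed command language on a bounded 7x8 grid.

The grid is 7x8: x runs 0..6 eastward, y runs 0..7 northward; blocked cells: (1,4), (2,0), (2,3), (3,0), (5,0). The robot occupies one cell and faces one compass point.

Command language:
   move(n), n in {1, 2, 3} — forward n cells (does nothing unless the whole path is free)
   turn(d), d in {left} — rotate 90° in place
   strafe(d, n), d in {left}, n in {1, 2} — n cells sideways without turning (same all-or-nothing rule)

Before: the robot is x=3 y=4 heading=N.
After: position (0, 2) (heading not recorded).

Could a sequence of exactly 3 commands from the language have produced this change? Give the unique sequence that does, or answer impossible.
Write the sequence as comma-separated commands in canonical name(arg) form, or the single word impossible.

turn(left), strafe(left, 2), move(3)

key: order matters: swapping turn(left) and move(3) lands elsewhere
initial: x=3 y=4 heading=N
step 1 (turn(left)): x=3 y=4 heading=W
step 2 (strafe(left, 2)): x=3 y=2 heading=W
step 3 (move(3)): x=0 y=2 heading=W
no other 3-command option fits: unique.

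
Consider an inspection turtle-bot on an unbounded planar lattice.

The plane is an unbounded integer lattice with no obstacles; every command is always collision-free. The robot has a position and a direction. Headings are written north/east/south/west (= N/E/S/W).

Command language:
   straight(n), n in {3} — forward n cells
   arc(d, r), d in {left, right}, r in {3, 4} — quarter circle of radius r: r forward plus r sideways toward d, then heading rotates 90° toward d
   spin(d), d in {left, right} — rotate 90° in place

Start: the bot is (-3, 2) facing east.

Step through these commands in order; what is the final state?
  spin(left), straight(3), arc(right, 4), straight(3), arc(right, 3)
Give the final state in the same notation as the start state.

(7, 6) facing south

t0: (-3, 2) facing east
step 1 (spin(left)): (-3, 2) facing north
step 2 (straight(3)): (-3, 5) facing north
step 3 (arc(right, 4)): (1, 9) facing east
step 4 (straight(3)): (4, 9) facing east
step 5 (arc(right, 3)): (7, 6) facing south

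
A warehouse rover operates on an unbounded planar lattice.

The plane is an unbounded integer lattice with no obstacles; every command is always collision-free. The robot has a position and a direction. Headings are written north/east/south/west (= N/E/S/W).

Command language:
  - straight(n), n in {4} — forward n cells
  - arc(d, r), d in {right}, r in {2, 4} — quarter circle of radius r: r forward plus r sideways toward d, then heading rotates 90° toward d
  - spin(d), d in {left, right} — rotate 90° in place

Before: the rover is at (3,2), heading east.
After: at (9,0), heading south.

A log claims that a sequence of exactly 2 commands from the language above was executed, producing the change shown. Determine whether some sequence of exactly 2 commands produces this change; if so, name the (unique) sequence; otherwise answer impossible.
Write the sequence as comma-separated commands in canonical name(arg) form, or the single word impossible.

key: order matters: swapping straight(4) and arc(right, 2) lands elsewhere
start: at (3,2), heading east
t=1 straight(4) ⇒ at (7,2), heading east
t=2 arc(right, 2) ⇒ at (9,0), heading south
all 25 alternatives checked — unique.

straight(4), arc(right, 2)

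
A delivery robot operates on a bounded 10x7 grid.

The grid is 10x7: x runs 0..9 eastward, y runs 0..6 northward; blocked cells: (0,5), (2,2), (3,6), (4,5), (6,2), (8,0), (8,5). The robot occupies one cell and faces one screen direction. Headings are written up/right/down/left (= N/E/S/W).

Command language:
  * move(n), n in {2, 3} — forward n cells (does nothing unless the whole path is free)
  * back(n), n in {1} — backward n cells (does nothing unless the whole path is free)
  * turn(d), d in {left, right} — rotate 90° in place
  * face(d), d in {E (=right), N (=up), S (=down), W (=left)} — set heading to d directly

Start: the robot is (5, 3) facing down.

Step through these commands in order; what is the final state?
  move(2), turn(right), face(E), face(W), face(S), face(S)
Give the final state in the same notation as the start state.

(5, 1) facing down

begin: (5, 3) facing down
step 1 (move(2)): (5, 1) facing down
step 2 (turn(right)): (5, 1) facing left
step 3 (face(E)): (5, 1) facing right
step 4 (face(W)): (5, 1) facing left
step 5 (face(S)): (5, 1) facing down
step 6 (face(S)): (5, 1) facing down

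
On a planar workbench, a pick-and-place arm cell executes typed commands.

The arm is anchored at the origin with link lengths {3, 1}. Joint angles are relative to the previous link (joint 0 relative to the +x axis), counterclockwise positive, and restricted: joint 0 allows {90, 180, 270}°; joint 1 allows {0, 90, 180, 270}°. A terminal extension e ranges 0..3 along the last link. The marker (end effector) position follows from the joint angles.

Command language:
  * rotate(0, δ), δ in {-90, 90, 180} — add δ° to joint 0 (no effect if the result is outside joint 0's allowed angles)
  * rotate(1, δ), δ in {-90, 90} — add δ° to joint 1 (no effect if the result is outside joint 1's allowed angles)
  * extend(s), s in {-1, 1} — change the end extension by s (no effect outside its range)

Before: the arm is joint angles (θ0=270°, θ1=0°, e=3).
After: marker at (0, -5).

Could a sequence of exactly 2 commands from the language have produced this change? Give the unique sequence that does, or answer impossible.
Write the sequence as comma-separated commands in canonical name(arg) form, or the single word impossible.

extend(-1), extend(-1)

from: joint angles (θ0=270°, θ1=0°, e=3)
step 1 (extend(-1)): joint angles (θ0=270°, θ1=0°, e=2)
step 2 (extend(-1)): joint angles (θ0=270°, θ1=0°, e=1)
no other 2-command option fits: unique.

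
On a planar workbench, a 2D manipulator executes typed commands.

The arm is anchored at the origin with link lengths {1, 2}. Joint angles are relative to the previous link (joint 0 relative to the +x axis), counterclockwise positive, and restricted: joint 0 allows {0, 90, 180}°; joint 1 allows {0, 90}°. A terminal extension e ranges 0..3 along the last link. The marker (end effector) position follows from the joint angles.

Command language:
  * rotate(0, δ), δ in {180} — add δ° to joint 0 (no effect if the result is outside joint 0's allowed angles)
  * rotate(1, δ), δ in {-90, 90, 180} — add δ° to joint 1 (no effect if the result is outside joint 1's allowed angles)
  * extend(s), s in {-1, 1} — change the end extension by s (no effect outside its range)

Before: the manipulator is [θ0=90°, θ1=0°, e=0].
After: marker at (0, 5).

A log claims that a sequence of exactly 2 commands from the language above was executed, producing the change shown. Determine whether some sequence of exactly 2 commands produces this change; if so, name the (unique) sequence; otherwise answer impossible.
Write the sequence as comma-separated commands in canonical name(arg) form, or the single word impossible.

begin: [θ0=90°, θ1=0°, e=0]
1. extend(1) → [θ0=90°, θ1=0°, e=1]
2. extend(1) → [θ0=90°, θ1=0°, e=2]
no other 2-command option fits: unique.

extend(1), extend(1)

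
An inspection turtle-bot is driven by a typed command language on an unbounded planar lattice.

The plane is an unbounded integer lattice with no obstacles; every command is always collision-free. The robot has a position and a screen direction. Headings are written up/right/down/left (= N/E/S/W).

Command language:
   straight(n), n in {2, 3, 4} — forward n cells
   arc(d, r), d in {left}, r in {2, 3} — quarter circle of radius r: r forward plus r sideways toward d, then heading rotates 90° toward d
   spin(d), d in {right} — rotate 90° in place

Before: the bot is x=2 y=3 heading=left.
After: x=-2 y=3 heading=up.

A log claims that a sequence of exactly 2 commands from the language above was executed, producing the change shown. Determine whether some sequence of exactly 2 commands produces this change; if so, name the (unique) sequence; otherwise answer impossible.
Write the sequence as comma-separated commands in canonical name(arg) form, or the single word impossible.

straight(4), spin(right)

key: order matters: swapping straight(4) and spin(right) lands elsewhere
t0: x=2 y=3 heading=left
[1] after straight(4): x=-2 y=3 heading=left
[2] after spin(right): x=-2 y=3 heading=up
no other 2-command option fits: unique.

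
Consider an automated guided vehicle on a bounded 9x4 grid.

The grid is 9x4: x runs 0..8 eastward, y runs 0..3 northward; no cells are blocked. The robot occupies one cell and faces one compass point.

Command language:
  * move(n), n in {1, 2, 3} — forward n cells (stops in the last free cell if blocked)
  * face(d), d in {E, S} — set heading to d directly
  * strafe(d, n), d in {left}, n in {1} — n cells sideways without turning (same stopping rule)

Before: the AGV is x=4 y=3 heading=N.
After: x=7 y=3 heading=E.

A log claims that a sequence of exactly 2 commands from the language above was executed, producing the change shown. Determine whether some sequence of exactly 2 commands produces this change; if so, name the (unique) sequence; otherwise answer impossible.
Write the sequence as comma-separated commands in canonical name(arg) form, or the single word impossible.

key: order matters: swapping face(E) and move(3) lands elsewhere
initial: x=4 y=3 heading=N
step 1 (face(E)): x=4 y=3 heading=E
step 2 (move(3)): x=7 y=3 heading=E
all 36 alternatives checked — unique.

face(E), move(3)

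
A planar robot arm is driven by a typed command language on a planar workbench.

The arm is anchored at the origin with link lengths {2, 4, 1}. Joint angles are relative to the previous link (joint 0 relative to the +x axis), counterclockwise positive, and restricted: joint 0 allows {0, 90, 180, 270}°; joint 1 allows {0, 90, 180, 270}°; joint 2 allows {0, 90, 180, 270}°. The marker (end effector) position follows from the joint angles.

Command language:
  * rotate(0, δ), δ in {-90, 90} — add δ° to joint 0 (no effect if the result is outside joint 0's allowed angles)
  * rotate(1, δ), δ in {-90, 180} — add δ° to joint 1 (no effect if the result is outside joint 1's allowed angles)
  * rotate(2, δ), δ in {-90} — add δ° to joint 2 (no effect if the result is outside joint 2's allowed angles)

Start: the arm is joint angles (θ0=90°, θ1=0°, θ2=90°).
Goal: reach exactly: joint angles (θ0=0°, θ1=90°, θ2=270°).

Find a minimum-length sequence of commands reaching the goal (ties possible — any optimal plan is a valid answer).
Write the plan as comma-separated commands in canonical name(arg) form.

begin: joint angles (θ0=90°, θ1=0°, θ2=90°)
1. rotate(0, -90) → joint angles (θ0=0°, θ1=0°, θ2=90°)
2. rotate(2, -90) → joint angles (θ0=0°, θ1=0°, θ2=0°)
3. rotate(2, -90) → joint angles (θ0=0°, θ1=0°, θ2=270°)
4. rotate(1, -90) → joint angles (θ0=0°, θ1=270°, θ2=270°)
5. rotate(1, 180) → joint angles (θ0=0°, θ1=90°, θ2=270°)
nothing shorter than 5 reaches the goal.

rotate(0, -90), rotate(2, -90), rotate(2, -90), rotate(1, -90), rotate(1, 180)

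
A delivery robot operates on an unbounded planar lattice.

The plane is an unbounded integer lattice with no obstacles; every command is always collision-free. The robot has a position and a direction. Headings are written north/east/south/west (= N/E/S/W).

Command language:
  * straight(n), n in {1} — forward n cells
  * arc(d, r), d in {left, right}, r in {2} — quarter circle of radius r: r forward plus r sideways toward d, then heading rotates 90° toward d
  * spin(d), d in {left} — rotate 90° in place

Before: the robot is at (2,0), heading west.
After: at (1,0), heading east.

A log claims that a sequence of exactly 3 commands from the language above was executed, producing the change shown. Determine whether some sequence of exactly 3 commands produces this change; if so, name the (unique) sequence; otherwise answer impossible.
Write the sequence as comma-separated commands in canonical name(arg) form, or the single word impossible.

key: cell and facing (now E) both changed — the 3 commands mix motion and turning
t0: at (2,0), heading west
step 1 (straight(1)): at (1,0), heading west
step 2 (spin(left)): at (1,0), heading south
step 3 (spin(left)): at (1,0), heading east
all 64 alternatives checked — unique.

straight(1), spin(left), spin(left)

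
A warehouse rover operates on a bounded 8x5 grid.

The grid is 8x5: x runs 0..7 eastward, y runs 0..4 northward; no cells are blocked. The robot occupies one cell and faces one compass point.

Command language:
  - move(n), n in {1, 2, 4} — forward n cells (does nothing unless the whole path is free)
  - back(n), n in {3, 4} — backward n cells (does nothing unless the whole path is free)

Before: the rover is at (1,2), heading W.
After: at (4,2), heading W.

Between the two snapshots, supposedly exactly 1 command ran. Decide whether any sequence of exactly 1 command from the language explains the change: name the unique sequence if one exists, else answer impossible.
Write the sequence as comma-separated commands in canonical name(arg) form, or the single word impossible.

key: heading stays W — the single command does not turn
begin: at (1,2), heading W
1. back(3) → at (4,2), heading W
no other 1-command option fits: unique.

back(3)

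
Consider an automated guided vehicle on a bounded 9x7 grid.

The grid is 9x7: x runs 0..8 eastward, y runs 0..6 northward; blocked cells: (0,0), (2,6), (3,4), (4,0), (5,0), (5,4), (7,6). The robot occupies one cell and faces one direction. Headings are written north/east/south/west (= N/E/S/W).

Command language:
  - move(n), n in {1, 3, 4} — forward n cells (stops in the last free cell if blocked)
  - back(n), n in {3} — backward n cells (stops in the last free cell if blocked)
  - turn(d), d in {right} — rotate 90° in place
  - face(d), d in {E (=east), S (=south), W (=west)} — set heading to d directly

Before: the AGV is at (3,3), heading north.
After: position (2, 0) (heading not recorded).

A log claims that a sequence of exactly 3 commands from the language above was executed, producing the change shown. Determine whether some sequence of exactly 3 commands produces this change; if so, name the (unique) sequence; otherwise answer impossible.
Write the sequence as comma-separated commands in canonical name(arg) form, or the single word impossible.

back(3), face(W), move(1)

key: running move(1) before back(3) would end elsewhere — order is forced
initial: at (3,3), heading north
step 1 (back(3)): at (3,0), heading north
step 2 (face(W)): at (3,0), heading west
step 3 (move(1)): at (2,0), heading west
all 512 alternatives checked — unique.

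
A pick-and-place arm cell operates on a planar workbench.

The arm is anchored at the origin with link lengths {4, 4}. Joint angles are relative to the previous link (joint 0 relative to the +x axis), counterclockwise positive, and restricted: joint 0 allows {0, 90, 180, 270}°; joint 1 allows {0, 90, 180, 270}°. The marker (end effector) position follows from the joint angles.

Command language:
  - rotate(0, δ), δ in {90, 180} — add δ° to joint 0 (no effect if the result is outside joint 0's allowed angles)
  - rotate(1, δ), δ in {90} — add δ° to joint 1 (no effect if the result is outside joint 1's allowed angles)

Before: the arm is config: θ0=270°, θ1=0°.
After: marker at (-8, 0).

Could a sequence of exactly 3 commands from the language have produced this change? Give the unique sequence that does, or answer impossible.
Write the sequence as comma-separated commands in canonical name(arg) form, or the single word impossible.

rotate(0, 90), rotate(0, 90), rotate(0, 90)

start: config: θ0=270°, θ1=0°
step 1 (rotate(0, 90)): config: θ0=0°, θ1=0°
step 2 (rotate(0, 90)): config: θ0=90°, θ1=0°
step 3 (rotate(0, 90)): config: θ0=180°, θ1=0°
all 27 alternatives checked — unique.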